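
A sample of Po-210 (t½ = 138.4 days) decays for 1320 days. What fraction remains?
N/N₀ = (1/2)^(t/t½) = 0.001346 = 0.135%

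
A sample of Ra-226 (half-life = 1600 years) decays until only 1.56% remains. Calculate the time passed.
t = t½ × log₂(N₀/N) = 9604 years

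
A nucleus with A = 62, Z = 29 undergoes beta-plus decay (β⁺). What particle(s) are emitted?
β⁺: positron (e⁺) + neutrino (νₑ)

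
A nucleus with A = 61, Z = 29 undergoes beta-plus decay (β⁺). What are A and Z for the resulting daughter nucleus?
Daughter: A = 61, Z = 28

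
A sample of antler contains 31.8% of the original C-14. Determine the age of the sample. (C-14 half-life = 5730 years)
Age = t½ × log₂(1/ratio) = 9471 years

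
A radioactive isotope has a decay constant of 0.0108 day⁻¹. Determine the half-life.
t½ = ln(2)/λ = 64.18 days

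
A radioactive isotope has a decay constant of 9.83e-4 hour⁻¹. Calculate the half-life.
t½ = ln(2)/λ = 705.1 hours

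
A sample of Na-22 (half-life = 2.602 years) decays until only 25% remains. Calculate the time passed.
t = t½ × log₂(N₀/N) = 5.204 years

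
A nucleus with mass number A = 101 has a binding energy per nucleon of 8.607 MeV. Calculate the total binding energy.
B.E. = 8.607 × 101 = 869.3 MeV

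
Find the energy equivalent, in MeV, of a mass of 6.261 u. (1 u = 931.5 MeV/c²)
E = mc² = 5832 MeV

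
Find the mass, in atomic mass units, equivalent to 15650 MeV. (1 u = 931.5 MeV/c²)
m = E/c² = 16.8 u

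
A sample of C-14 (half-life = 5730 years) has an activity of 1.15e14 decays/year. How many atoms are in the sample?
N = A/λ = 9.507e17 atoms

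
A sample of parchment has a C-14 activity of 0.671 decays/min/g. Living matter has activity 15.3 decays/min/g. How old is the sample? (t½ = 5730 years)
Age = t½ × log₂(A₀/A) = 25850 years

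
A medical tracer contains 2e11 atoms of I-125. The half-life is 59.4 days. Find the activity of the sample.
A = λN = 2.334e9 decays/day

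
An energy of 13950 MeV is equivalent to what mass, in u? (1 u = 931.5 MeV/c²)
m = E/c² = 14.98 u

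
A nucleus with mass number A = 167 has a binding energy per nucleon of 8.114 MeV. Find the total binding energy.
B.E. = 8.114 × 167 = 1355 MeV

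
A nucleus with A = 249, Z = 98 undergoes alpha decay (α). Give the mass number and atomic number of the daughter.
Daughter: A = 245, Z = 96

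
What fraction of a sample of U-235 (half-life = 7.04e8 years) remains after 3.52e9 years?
N/N₀ = (1/2)^(t/t½) = 0.03125 = 3.12%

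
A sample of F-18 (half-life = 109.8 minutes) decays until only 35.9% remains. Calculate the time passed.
t = t½ × log₂(N₀/N) = 162.3 minutes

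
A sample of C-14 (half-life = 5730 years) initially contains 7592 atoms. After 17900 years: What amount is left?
N = N₀(1/2)^(t/t½) = 870.9 atoms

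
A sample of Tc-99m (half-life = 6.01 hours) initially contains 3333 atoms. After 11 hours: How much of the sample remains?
N = N₀(1/2)^(t/t½) = 937.3 atoms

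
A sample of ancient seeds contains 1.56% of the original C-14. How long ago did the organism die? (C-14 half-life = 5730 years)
Age = t½ × log₂(1/ratio) = 34390 years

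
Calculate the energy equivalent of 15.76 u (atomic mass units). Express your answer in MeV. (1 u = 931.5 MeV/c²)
E = mc² = 14680 MeV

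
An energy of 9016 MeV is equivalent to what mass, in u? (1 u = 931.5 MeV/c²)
m = E/c² = 9.679 u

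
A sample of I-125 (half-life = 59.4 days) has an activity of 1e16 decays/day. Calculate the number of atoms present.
N = A/λ = 8.57e17 atoms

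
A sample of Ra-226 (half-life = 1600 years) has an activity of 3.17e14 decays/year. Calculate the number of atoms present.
N = A/λ = 7.317e17 atoms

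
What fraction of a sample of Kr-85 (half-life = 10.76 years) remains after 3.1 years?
N/N₀ = (1/2)^(t/t½) = 0.819 = 81.9%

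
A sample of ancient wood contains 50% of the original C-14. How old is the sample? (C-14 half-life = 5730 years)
Age = t½ × log₂(1/ratio) = 5730 years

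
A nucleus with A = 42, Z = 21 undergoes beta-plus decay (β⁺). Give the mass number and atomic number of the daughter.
Daughter: A = 42, Z = 20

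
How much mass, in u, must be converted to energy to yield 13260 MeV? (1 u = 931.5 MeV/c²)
m = E/c² = 14.24 u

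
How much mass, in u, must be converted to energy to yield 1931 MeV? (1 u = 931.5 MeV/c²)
m = E/c² = 2.073 u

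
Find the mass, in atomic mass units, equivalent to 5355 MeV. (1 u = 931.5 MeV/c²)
m = E/c² = 5.749 u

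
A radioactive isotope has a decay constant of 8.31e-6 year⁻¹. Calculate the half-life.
t½ = ln(2)/λ = 83410 years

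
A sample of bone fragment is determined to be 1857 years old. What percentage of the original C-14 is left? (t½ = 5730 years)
N/N₀ = (1/2)^(t/t½) = 0.7988 = 79.9%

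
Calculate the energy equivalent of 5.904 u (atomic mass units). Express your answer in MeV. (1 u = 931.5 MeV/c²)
E = mc² = 5500 MeV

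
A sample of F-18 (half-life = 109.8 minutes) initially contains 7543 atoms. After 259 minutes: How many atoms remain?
N = N₀(1/2)^(t/t½) = 1470 atoms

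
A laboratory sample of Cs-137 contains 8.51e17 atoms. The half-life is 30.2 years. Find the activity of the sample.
A = λN = 1.953e16 decays/year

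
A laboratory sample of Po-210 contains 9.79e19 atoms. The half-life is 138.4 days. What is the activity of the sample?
A = λN = 4.903e17 decays/day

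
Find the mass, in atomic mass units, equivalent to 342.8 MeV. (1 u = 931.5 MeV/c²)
m = E/c² = 0.368 u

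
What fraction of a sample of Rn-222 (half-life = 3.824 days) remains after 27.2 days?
N/N₀ = (1/2)^(t/t½) = 0.007224 = 0.722%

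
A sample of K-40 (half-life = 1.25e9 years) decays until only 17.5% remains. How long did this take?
t = t½ × log₂(N₀/N) = 3.143e9 years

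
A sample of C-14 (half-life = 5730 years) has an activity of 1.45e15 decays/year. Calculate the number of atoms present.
N = A/λ = 1.199e19 atoms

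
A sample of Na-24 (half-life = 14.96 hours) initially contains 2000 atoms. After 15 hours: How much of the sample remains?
N = N₀(1/2)^(t/t½) = 998.1 atoms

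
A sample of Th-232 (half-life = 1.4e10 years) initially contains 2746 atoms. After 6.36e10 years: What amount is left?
N = N₀(1/2)^(t/t½) = 117.8 atoms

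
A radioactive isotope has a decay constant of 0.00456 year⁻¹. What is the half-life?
t½ = ln(2)/λ = 152 years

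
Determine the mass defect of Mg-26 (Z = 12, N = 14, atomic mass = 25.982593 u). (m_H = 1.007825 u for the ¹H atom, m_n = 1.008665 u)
Δm = Z·m_H + N·m_n − M = 0.2326 u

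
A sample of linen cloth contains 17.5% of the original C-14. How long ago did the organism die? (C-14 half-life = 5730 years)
Age = t½ × log₂(1/ratio) = 14410 years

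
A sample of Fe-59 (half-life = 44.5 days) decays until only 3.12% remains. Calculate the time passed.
t = t½ × log₂(N₀/N) = 222.6 days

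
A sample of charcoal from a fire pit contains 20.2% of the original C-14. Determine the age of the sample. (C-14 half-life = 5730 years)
Age = t½ × log₂(1/ratio) = 13220 years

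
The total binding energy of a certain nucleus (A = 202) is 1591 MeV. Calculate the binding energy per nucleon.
B.E./A = 1591/202 = 7.876 MeV/nucleon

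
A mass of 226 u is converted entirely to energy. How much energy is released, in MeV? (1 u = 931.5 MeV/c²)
E = mc² = 2.105e5 MeV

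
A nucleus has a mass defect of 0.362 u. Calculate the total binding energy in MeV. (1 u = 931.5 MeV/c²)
B.E. = Δm × 931.5 = 337.2 MeV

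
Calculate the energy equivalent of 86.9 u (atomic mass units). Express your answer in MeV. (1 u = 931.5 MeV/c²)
E = mc² = 80950 MeV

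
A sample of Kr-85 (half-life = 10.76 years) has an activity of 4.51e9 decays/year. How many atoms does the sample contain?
N = A/λ = 7.001e10 atoms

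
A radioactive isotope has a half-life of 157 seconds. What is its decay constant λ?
λ = ln(2)/t½ = 0.004415 second⁻¹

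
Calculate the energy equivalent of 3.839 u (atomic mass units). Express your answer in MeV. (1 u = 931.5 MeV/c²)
E = mc² = 3576 MeV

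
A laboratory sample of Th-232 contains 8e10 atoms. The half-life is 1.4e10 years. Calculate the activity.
A = λN = 3.961 decays/year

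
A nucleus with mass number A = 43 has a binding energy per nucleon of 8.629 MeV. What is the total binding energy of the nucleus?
B.E. = 8.629 × 43 = 371 MeV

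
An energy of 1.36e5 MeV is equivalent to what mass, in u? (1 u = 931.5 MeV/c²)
m = E/c² = 146 u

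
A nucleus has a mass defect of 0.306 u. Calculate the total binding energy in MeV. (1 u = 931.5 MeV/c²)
B.E. = Δm × 931.5 = 285 MeV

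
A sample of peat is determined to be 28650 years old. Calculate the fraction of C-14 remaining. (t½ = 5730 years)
N/N₀ = (1/2)^(t/t½) = 0.03125 = 3.12%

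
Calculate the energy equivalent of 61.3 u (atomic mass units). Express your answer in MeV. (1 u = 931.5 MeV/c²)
E = mc² = 57100 MeV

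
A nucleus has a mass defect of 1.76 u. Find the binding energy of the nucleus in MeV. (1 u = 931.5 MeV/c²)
B.E. = Δm × 931.5 = 1639 MeV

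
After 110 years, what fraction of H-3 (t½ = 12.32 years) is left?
N/N₀ = (1/2)^(t/t½) = 0.002052 = 0.205%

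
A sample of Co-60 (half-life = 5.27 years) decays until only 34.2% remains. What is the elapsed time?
t = t½ × log₂(N₀/N) = 8.158 years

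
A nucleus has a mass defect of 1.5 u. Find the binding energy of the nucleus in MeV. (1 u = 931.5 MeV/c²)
B.E. = Δm × 931.5 = 1397 MeV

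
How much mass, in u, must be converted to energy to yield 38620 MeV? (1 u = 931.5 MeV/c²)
m = E/c² = 41.46 u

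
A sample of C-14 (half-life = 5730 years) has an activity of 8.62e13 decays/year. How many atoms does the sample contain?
N = A/λ = 7.126e17 atoms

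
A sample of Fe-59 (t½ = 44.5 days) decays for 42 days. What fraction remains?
N/N₀ = (1/2)^(t/t½) = 0.5199 = 52%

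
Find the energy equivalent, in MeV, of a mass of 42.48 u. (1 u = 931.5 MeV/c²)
E = mc² = 39570 MeV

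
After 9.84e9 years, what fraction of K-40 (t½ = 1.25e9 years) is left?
N/N₀ = (1/2)^(t/t½) = 0.004269 = 0.427%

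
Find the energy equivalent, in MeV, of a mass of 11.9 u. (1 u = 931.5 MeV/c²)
E = mc² = 11080 MeV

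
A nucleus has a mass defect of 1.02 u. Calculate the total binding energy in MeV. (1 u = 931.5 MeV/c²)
B.E. = Δm × 931.5 = 950.1 MeV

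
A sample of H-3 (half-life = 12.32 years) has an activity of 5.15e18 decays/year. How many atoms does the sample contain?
N = A/λ = 9.154e19 atoms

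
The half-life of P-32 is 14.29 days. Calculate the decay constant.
λ = ln(2)/t½ = 0.04851 day⁻¹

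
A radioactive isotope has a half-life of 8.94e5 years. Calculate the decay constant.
λ = ln(2)/t½ = 7.753e-7 year⁻¹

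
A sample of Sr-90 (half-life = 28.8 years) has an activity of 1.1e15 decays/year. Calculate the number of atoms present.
N = A/λ = 4.57e16 atoms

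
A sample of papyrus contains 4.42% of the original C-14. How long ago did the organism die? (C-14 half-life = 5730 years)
Age = t½ × log₂(1/ratio) = 25780 years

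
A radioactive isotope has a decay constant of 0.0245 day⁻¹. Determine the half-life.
t½ = ln(2)/λ = 28.29 days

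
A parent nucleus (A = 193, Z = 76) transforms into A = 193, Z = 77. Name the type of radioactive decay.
ΔA = 0, ΔZ = +1 ⇒ beta-minus decay (β⁻)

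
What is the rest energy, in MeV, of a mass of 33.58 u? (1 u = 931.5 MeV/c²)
E = mc² = 31280 MeV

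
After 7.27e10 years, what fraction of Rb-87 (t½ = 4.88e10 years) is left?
N/N₀ = (1/2)^(t/t½) = 0.3561 = 35.6%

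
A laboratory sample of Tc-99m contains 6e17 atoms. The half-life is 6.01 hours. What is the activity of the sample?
A = λN = 6.92e16 decays/hour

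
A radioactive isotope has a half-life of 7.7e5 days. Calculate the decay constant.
λ = ln(2)/t½ = 9.002e-7 day⁻¹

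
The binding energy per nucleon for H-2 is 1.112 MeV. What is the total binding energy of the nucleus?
B.E. = 1.112 × 2 = 2.224 MeV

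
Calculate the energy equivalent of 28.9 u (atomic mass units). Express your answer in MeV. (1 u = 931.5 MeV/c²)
E = mc² = 26920 MeV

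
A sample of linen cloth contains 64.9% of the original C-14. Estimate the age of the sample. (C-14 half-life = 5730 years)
Age = t½ × log₂(1/ratio) = 3574 years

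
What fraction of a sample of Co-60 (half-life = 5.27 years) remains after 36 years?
N/N₀ = (1/2)^(t/t½) = 0.008783 = 0.878%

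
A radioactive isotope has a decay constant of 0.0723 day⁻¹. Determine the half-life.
t½ = ln(2)/λ = 9.587 days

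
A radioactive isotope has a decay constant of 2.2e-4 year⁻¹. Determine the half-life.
t½ = ln(2)/λ = 3151 years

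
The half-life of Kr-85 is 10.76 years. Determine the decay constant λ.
λ = ln(2)/t½ = 0.06442 year⁻¹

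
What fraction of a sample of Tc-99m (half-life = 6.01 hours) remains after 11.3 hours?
N/N₀ = (1/2)^(t/t½) = 0.2716 = 27.2%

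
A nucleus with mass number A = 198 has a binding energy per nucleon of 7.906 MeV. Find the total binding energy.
B.E. = 7.906 × 198 = 1565 MeV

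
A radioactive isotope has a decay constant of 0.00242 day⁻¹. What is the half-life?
t½ = ln(2)/λ = 286.4 days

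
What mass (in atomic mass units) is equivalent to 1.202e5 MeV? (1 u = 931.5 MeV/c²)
m = E/c² = 129 u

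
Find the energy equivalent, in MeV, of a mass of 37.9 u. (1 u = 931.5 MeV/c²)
E = mc² = 35300 MeV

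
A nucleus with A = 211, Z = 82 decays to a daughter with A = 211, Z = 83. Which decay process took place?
ΔA = 0, ΔZ = +1 ⇒ beta-minus decay (β⁻)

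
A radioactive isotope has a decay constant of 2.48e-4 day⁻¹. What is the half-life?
t½ = ln(2)/λ = 2795 days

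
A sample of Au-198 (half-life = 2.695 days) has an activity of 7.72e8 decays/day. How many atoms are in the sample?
N = A/λ = 3.002e9 atoms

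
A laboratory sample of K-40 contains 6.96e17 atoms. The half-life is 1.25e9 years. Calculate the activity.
A = λN = 3.859e8 decays/year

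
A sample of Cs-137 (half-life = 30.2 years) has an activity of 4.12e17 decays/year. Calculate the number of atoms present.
N = A/λ = 1.795e19 atoms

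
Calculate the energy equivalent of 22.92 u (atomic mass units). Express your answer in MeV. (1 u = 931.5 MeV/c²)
E = mc² = 21350 MeV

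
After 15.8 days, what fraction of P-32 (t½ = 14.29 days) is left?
N/N₀ = (1/2)^(t/t½) = 0.4647 = 46.5%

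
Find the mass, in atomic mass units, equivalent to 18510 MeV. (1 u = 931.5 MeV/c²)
m = E/c² = 19.87 u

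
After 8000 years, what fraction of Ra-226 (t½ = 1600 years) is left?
N/N₀ = (1/2)^(t/t½) = 0.03125 = 3.12%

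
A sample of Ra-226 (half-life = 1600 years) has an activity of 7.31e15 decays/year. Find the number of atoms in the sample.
N = A/λ = 1.687e19 atoms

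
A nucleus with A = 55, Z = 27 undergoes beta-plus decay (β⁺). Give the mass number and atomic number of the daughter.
Daughter: A = 55, Z = 26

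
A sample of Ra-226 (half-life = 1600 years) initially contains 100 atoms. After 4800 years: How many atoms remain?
N = N₀(1/2)^(t/t½) = 12.5 atoms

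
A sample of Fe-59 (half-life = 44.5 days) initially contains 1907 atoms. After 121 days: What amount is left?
N = N₀(1/2)^(t/t½) = 289.6 atoms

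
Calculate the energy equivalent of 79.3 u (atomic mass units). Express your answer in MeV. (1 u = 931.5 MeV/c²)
E = mc² = 73870 MeV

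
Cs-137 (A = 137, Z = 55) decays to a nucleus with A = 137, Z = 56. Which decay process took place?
ΔA = 0, ΔZ = +1 ⇒ beta-minus decay (β⁻)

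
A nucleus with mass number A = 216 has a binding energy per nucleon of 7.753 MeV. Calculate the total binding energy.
B.E. = 7.753 × 216 = 1675 MeV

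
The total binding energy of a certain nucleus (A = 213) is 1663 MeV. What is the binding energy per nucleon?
B.E./A = 1663/213 = 7.808 MeV/nucleon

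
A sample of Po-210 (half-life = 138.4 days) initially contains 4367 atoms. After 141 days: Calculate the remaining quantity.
N = N₀(1/2)^(t/t½) = 2155 atoms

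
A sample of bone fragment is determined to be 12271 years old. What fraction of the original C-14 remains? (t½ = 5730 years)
N/N₀ = (1/2)^(t/t½) = 0.2266 = 22.7%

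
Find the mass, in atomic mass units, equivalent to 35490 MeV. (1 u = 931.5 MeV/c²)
m = E/c² = 38.1 u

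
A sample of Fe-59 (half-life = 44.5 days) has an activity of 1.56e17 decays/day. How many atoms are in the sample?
N = A/λ = 1.002e19 atoms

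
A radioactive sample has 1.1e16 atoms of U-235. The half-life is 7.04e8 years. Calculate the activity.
A = λN = 1.083e7 decays/year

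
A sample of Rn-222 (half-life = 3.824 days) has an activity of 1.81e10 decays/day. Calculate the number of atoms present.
N = A/λ = 9.986e10 atoms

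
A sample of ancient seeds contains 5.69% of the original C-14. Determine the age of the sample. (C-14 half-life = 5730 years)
Age = t½ × log₂(1/ratio) = 23700 years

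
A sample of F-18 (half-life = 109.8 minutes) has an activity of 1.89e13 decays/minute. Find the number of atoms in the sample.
N = A/λ = 2.994e15 atoms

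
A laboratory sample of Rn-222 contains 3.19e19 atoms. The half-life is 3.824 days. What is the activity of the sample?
A = λN = 5.782e18 decays/day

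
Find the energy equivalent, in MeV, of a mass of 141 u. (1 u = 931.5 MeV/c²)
E = mc² = 1.313e5 MeV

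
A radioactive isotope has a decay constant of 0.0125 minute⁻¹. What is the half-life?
t½ = ln(2)/λ = 55.45 minutes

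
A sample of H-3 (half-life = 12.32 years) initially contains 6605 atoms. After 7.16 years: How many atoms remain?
N = N₀(1/2)^(t/t½) = 4415 atoms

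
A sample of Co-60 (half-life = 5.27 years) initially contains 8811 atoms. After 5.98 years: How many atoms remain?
N = N₀(1/2)^(t/t½) = 4013 atoms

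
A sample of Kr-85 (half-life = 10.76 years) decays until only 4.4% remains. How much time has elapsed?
t = t½ × log₂(N₀/N) = 48.49 years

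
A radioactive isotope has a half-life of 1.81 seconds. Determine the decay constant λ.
λ = ln(2)/t½ = 0.383 second⁻¹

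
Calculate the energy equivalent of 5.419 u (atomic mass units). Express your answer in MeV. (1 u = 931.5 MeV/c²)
E = mc² = 5048 MeV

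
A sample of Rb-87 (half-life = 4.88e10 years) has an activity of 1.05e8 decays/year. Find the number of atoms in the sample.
N = A/λ = 7.392e18 atoms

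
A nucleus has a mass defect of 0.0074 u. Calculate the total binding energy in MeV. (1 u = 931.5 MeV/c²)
B.E. = Δm × 931.5 = 6.893 MeV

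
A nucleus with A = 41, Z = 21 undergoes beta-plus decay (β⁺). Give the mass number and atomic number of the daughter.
Daughter: A = 41, Z = 20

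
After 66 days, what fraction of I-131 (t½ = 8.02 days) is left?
N/N₀ = (1/2)^(t/t½) = 0.003332 = 0.333%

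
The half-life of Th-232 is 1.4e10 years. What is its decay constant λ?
λ = ln(2)/t½ = 4.951e-11 year⁻¹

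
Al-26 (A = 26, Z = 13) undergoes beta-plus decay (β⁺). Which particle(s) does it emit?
β⁺: positron (e⁺) + neutrino (νₑ)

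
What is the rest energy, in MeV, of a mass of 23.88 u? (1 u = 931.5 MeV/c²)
E = mc² = 22240 MeV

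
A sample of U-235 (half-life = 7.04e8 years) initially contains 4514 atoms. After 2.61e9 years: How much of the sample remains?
N = N₀(1/2)^(t/t½) = 345.6 atoms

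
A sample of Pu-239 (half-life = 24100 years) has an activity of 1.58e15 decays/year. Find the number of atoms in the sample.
N = A/λ = 5.493e19 atoms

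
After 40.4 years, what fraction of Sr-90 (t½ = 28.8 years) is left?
N/N₀ = (1/2)^(t/t½) = 0.3782 = 37.8%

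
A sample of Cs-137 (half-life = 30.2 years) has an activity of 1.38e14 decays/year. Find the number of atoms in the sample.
N = A/λ = 6.013e15 atoms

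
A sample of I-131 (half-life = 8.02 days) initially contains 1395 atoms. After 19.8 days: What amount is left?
N = N₀(1/2)^(t/t½) = 252 atoms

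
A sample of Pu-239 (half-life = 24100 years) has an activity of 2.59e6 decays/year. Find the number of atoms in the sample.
N = A/λ = 9.005e10 atoms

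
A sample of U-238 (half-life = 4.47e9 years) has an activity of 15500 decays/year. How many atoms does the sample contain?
N = A/λ = 9.996e13 atoms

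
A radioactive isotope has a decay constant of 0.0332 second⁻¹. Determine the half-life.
t½ = ln(2)/λ = 20.88 seconds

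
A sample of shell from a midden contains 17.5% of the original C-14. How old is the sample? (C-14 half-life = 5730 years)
Age = t½ × log₂(1/ratio) = 14410 years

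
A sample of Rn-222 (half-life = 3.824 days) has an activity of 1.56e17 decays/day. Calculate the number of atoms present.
N = A/λ = 8.606e17 atoms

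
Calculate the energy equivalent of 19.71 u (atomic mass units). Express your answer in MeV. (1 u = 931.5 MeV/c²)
E = mc² = 18360 MeV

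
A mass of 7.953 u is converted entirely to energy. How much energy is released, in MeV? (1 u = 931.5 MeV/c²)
E = mc² = 7408 MeV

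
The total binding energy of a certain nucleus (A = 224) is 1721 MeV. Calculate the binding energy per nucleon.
B.E./A = 1721/224 = 7.683 MeV/nucleon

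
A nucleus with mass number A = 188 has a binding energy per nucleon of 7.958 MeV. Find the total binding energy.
B.E. = 7.958 × 188 = 1496 MeV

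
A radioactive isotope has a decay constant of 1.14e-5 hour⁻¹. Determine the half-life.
t½ = ln(2)/λ = 60800 hours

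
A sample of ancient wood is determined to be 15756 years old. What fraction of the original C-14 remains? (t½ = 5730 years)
N/N₀ = (1/2)^(t/t½) = 0.1487 = 14.9%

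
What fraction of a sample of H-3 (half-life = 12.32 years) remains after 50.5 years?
N/N₀ = (1/2)^(t/t½) = 0.05835 = 5.84%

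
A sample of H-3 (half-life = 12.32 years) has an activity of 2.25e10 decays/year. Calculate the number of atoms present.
N = A/λ = 3.999e11 atoms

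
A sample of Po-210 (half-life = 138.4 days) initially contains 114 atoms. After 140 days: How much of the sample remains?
N = N₀(1/2)^(t/t½) = 56.55 atoms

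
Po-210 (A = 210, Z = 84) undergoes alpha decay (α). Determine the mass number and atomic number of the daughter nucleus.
Daughter: A = 206, Z = 82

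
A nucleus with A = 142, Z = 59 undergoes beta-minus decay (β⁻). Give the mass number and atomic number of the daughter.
Daughter: A = 142, Z = 60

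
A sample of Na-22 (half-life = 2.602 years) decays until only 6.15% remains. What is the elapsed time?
t = t½ × log₂(N₀/N) = 10.47 years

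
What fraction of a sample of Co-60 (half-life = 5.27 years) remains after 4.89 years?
N/N₀ = (1/2)^(t/t½) = 0.5256 = 52.6%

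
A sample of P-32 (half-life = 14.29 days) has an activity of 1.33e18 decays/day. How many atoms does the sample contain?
N = A/λ = 2.742e19 atoms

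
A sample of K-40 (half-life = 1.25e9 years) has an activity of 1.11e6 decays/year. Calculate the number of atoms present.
N = A/λ = 2.002e15 atoms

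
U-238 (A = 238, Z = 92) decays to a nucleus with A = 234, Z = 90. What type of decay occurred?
ΔA = -4, ΔZ = -2 ⇒ alpha decay (α)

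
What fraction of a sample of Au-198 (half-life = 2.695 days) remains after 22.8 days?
N/N₀ = (1/2)^(t/t½) = 0.00284 = 0.284%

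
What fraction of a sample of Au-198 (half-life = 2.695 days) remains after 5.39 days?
N/N₀ = (1/2)^(t/t½) = 0.25 = 25%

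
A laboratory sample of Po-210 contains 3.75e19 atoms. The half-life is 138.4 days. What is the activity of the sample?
A = λN = 1.878e17 decays/day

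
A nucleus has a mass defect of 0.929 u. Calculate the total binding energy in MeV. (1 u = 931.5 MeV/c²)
B.E. = Δm × 931.5 = 865.4 MeV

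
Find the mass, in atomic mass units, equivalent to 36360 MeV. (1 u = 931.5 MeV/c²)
m = E/c² = 39.03 u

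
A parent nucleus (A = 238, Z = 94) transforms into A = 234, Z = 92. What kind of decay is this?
ΔA = -4, ΔZ = -2 ⇒ alpha decay (α)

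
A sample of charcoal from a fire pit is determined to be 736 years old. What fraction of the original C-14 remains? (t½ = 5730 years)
N/N₀ = (1/2)^(t/t½) = 0.9148 = 91.5%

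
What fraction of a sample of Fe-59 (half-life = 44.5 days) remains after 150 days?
N/N₀ = (1/2)^(t/t½) = 0.09667 = 9.67%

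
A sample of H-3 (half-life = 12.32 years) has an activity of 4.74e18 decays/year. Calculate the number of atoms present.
N = A/λ = 8.425e19 atoms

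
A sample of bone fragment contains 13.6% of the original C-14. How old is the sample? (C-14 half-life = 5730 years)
Age = t½ × log₂(1/ratio) = 16490 years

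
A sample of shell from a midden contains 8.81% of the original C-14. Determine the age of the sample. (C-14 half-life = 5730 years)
Age = t½ × log₂(1/ratio) = 20080 years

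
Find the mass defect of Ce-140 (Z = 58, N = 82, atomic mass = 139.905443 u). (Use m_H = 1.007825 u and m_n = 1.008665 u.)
Δm = Z·m_H + N·m_n − M = 1.259 u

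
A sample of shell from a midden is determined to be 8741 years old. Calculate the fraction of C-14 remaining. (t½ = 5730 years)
N/N₀ = (1/2)^(t/t½) = 0.3474 = 34.7%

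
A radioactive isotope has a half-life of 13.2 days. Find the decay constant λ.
λ = ln(2)/t½ = 0.05251 day⁻¹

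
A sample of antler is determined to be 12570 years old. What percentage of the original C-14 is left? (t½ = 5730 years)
N/N₀ = (1/2)^(t/t½) = 0.2186 = 21.9%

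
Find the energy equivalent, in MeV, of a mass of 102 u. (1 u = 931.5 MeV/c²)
E = mc² = 95010 MeV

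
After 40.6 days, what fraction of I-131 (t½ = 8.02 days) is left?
N/N₀ = (1/2)^(t/t½) = 0.02993 = 2.99%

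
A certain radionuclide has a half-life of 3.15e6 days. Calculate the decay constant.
λ = ln(2)/t½ = 2.2e-7 day⁻¹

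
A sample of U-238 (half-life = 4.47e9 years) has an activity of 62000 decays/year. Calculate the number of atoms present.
N = A/λ = 3.998e14 atoms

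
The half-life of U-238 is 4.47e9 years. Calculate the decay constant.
λ = ln(2)/t½ = 1.551e-10 year⁻¹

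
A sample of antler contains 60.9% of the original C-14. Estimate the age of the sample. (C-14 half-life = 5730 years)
Age = t½ × log₂(1/ratio) = 4100 years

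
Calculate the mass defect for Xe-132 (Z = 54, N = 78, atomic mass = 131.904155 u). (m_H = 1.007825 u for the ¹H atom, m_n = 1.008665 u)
Δm = Z·m_H + N·m_n − M = 1.194 u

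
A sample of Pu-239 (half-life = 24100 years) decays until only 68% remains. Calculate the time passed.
t = t½ × log₂(N₀/N) = 13410 years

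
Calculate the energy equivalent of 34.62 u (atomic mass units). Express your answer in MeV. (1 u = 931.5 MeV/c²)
E = mc² = 32250 MeV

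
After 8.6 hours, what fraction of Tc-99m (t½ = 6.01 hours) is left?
N/N₀ = (1/2)^(t/t½) = 0.3709 = 37.1%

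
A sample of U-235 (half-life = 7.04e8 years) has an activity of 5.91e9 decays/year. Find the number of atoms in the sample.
N = A/λ = 6.003e18 atoms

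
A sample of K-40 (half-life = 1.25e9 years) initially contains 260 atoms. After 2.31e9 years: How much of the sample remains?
N = N₀(1/2)^(t/t½) = 72.22 atoms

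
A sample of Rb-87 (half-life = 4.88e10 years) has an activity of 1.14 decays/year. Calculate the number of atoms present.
N = A/λ = 8.026e10 atoms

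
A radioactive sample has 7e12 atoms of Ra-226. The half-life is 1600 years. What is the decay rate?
A = λN = 3.033e9 decays/year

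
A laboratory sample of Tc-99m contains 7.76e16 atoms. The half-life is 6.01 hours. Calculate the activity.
A = λN = 8.95e15 decays/hour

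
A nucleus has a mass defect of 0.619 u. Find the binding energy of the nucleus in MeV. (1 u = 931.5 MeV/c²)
B.E. = Δm × 931.5 = 576.6 MeV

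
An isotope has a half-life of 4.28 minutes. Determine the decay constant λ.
λ = ln(2)/t½ = 0.162 minute⁻¹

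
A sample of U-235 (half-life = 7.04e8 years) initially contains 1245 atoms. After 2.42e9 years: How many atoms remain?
N = N₀(1/2)^(t/t½) = 114.9 atoms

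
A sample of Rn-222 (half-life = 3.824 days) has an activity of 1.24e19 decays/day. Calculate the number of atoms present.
N = A/λ = 6.841e19 atoms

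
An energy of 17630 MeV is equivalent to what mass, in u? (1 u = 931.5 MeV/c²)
m = E/c² = 18.93 u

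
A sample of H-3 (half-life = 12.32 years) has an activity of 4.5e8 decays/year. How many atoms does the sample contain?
N = A/λ = 7.998e9 atoms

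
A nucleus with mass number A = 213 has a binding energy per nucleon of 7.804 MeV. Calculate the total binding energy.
B.E. = 7.804 × 213 = 1662 MeV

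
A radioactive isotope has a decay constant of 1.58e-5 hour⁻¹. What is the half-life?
t½ = ln(2)/λ = 43870 hours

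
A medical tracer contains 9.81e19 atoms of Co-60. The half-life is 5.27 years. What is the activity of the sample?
A = λN = 1.29e19 decays/year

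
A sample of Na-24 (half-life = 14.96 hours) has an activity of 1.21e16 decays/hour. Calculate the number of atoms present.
N = A/λ = 2.612e17 atoms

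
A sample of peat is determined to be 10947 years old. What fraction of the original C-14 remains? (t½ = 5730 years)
N/N₀ = (1/2)^(t/t½) = 0.266 = 26.6%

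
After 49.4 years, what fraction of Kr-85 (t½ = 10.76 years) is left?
N/N₀ = (1/2)^(t/t½) = 0.04149 = 4.15%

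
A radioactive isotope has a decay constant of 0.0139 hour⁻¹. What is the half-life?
t½ = ln(2)/λ = 49.87 hours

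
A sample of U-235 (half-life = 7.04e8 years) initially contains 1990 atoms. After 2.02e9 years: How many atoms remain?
N = N₀(1/2)^(t/t½) = 272.3 atoms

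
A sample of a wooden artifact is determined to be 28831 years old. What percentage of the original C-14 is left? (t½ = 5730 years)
N/N₀ = (1/2)^(t/t½) = 0.03057 = 3.06%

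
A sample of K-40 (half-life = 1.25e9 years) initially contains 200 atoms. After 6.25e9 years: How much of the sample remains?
N = N₀(1/2)^(t/t½) = 6.25 atoms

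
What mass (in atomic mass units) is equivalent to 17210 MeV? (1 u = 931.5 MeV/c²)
m = E/c² = 18.48 u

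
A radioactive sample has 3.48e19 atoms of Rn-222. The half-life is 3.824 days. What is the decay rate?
A = λN = 6.308e18 decays/day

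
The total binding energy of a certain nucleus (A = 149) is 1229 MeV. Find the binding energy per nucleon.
B.E./A = 1229/149 = 8.248 MeV/nucleon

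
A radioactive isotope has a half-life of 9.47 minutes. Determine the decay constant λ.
λ = ln(2)/t½ = 0.07319 minute⁻¹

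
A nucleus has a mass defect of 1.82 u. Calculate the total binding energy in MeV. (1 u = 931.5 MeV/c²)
B.E. = Δm × 931.5 = 1695 MeV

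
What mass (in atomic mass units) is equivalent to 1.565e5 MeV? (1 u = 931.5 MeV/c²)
m = E/c² = 168 u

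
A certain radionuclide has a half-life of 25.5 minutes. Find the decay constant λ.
λ = ln(2)/t½ = 0.02718 minute⁻¹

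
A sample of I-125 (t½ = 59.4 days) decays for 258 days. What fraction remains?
N/N₀ = (1/2)^(t/t½) = 0.04926 = 4.93%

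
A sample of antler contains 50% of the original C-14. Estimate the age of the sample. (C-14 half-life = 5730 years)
Age = t½ × log₂(1/ratio) = 5730 years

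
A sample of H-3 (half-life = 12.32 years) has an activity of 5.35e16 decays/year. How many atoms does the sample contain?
N = A/λ = 9.509e17 atoms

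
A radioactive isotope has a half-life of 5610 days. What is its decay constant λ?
λ = ln(2)/t½ = 1.236e-4 day⁻¹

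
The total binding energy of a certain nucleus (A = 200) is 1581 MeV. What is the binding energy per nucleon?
B.E./A = 1581/200 = 7.905 MeV/nucleon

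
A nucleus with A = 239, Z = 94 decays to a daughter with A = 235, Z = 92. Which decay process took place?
ΔA = -4, ΔZ = -2 ⇒ alpha decay (α)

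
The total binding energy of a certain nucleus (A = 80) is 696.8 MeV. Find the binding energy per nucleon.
B.E./A = 696.8/80 = 8.71 MeV/nucleon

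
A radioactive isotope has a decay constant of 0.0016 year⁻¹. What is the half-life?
t½ = ln(2)/λ = 433.2 years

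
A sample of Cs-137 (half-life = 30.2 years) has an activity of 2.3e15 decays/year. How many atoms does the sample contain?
N = A/λ = 1.002e17 atoms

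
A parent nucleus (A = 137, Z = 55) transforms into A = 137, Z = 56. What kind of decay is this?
ΔA = 0, ΔZ = +1 ⇒ beta-minus decay (β⁻)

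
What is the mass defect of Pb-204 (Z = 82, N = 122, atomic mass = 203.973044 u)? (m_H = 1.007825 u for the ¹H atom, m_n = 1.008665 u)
Δm = Z·m_H + N·m_n − M = 1.726 u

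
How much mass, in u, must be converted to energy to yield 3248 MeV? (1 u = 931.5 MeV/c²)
m = E/c² = 3.487 u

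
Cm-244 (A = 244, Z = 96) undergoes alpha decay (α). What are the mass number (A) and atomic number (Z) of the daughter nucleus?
Daughter: A = 240, Z = 94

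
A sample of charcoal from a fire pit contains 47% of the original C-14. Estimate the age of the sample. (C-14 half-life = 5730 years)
Age = t½ × log₂(1/ratio) = 6242 years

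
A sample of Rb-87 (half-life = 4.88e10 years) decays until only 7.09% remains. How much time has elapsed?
t = t½ × log₂(N₀/N) = 1.863e11 years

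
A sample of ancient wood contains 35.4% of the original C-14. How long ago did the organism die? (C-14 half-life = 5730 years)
Age = t½ × log₂(1/ratio) = 8585 years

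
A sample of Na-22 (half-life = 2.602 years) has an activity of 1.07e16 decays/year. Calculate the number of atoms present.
N = A/λ = 4.017e16 atoms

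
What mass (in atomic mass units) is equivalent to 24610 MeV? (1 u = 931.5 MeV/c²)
m = E/c² = 26.42 u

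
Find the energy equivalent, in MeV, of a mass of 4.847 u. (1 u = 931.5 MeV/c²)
E = mc² = 4515 MeV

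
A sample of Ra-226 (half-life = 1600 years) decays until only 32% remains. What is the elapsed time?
t = t½ × log₂(N₀/N) = 2630 years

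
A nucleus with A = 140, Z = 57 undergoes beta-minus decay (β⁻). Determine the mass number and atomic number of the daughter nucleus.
Daughter: A = 140, Z = 58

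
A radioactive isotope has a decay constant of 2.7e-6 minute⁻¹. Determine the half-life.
t½ = ln(2)/λ = 2.567e5 minutes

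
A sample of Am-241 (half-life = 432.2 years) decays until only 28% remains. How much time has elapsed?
t = t½ × log₂(N₀/N) = 793.7 years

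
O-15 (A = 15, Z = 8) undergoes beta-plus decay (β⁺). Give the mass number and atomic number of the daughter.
Daughter: A = 15, Z = 7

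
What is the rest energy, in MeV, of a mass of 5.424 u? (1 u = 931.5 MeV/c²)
E = mc² = 5052 MeV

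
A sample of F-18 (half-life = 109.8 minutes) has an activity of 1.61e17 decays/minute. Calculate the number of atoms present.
N = A/λ = 2.55e19 atoms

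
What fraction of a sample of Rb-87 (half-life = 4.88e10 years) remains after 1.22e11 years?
N/N₀ = (1/2)^(t/t½) = 0.1768 = 17.7%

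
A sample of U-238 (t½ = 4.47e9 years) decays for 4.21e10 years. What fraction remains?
N/N₀ = (1/2)^(t/t½) = 0.001461 = 0.146%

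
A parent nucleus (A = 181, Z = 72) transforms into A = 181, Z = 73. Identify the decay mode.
ΔA = 0, ΔZ = +1 ⇒ beta-minus decay (β⁻)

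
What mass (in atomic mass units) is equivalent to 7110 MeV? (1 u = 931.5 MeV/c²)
m = E/c² = 7.633 u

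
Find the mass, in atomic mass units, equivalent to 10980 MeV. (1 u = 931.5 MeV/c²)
m = E/c² = 11.79 u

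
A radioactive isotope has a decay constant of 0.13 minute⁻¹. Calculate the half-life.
t½ = ln(2)/λ = 5.332 minutes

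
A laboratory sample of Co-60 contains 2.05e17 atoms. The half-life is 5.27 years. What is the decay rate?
A = λN = 2.696e16 decays/year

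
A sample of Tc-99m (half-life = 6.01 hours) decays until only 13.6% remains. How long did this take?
t = t½ × log₂(N₀/N) = 17.3 hours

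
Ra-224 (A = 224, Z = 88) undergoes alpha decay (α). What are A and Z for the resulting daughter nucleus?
Daughter: A = 220, Z = 86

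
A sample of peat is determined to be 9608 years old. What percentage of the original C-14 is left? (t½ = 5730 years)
N/N₀ = (1/2)^(t/t½) = 0.3128 = 31.3%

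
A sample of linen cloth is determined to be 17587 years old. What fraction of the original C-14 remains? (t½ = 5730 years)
N/N₀ = (1/2)^(t/t½) = 0.1191 = 11.9%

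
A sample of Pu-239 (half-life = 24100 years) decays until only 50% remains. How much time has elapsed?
t = t½ × log₂(N₀/N) = 24100 years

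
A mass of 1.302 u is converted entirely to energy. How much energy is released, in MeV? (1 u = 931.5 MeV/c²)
E = mc² = 1213 MeV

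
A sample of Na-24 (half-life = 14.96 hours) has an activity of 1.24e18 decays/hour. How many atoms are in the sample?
N = A/λ = 2.676e19 atoms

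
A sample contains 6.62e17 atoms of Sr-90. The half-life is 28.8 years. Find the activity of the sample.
A = λN = 1.593e16 decays/year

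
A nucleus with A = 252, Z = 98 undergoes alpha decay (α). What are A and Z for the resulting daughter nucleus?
Daughter: A = 248, Z = 96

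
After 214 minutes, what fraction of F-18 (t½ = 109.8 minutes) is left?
N/N₀ = (1/2)^(t/t½) = 0.259 = 25.9%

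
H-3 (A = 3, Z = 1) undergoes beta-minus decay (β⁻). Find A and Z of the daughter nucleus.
Daughter: A = 3, Z = 2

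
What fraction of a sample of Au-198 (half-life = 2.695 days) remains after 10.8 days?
N/N₀ = (1/2)^(t/t½) = 0.06218 = 6.22%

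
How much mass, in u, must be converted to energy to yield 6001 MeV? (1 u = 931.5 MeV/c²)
m = E/c² = 6.442 u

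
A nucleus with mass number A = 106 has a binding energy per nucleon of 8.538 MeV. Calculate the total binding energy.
B.E. = 8.538 × 106 = 905 MeV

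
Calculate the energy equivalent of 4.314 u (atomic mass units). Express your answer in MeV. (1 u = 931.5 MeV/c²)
E = mc² = 4018 MeV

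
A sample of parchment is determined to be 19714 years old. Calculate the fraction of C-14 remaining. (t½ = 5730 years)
N/N₀ = (1/2)^(t/t½) = 0.09211 = 9.21%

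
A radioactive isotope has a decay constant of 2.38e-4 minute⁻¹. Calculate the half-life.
t½ = ln(2)/λ = 2912 minutes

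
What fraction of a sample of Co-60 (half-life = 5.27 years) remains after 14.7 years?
N/N₀ = (1/2)^(t/t½) = 0.1446 = 14.5%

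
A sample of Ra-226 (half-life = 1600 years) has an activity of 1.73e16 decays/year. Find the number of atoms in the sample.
N = A/λ = 3.993e19 atoms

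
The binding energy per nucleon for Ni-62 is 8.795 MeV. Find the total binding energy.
B.E. = 8.795 × 62 = 545.3 MeV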